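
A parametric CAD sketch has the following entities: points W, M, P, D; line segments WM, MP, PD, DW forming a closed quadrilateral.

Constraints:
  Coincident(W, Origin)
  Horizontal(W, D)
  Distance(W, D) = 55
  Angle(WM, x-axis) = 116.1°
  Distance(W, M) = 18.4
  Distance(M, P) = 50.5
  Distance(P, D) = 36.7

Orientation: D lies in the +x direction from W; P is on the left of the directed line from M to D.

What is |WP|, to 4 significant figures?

51.69

Checks: |MP| = 50.50 ✓; |PD| = 36.70 ✓.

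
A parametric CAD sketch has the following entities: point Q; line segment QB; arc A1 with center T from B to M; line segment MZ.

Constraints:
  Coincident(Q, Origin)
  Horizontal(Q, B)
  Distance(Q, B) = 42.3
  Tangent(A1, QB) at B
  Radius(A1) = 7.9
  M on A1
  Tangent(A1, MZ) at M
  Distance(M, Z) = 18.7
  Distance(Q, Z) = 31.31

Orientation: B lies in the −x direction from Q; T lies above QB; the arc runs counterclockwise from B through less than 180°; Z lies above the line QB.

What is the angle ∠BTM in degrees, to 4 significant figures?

55.05°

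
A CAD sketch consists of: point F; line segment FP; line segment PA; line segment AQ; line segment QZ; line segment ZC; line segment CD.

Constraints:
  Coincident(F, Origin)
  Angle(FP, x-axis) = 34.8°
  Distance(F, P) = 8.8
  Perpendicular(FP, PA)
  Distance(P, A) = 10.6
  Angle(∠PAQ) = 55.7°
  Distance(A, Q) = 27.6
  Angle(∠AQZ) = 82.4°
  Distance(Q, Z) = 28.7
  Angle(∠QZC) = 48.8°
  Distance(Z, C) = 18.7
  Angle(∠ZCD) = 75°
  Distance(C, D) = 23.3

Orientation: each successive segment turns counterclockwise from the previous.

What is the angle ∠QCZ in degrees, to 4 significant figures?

90.54°

F is at the origin; FP runs at 34.8° with length 8.8, so P = (7.226, 5.022). FP ⟂ PA, so PA runs at 124.8°; with |PA| = 10.6, A = (1.177, 13.73). ∠PAQ = 55.7° gives AQ at -110.9° from the x-axis; with |AQ| = 27.6, Q = (-8.669, -12.06). ∠AQZ = 82.4° gives QZ at -13.30° from the x-axis; with |QZ| = 28.7, Z = (19.26, -18.66). ∠QZC = 48.8° gives ZC at 117.9° from the x-axis; with |ZC| = 18.7, C = (10.51, -2.134). Then cos ∠QCZ = CQ·CZ / (|CQ||CZ|), giving 90.54°.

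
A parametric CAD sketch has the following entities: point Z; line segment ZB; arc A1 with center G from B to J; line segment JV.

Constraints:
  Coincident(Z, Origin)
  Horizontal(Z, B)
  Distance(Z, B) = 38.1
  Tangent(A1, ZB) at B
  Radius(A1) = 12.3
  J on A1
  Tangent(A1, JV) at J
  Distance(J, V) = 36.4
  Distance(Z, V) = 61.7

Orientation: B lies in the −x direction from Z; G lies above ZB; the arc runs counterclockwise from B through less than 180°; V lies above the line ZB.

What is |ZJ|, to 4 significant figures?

30.37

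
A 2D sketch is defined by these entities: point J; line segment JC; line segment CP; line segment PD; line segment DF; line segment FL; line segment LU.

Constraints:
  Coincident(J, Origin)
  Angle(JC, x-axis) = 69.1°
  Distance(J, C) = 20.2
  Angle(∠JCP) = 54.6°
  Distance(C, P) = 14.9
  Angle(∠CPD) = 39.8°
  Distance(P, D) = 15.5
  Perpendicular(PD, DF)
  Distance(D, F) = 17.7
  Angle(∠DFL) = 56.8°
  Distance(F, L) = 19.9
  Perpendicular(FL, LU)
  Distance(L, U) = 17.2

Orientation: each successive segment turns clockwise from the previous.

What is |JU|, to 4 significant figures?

5.609

J is at the origin; JC runs at 69.1° with length 20.2, so C = (7.206, 18.87). ∠JCP = 54.6° gives CP at -56.30° from the x-axis; with |CP| = 14.9, P = (15.47, 6.475). ∠CPD = 39.8° gives PD at 163.5° from the x-axis; with |PD| = 15.5, D = (0.6116, 10.88). PD ⟂ DF, so DF runs at 73.50°; with |DF| = 17.7, F = (5.639, 27.85). ∠DFL = 56.8° gives FL at -49.70° from the x-axis; with |FL| = 19.9, L = (18.51, 12.67). FL ⟂ LU, so LU runs at -139.7°; with |LU| = 17.2, U = (5.392, 1.546). Then |JU| = |U − J| = 5.609.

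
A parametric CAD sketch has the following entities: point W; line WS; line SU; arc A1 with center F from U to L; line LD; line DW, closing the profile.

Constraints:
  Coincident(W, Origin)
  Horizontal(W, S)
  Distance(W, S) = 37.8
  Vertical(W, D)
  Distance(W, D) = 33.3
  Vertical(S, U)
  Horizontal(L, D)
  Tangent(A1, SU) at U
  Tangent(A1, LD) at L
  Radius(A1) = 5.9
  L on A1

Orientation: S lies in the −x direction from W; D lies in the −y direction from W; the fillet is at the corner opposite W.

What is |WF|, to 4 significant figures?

42.05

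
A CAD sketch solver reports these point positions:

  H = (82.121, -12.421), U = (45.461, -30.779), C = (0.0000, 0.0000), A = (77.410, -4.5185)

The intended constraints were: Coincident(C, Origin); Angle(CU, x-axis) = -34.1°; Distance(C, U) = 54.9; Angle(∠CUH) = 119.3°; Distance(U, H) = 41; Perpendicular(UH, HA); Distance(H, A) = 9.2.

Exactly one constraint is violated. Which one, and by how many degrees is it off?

Perpendicular(UH, HA) — off by 4.20°.

C = (0.00, 0.00) ✓; CU at -34.10° ✓; |CU| = 54.90 ✓; ∠CUH = 119.3° ✓; |UH| = 41.00 ✓; ∠(UH, HA) = 94.20° ✗; |HA| = 9.200 ✓.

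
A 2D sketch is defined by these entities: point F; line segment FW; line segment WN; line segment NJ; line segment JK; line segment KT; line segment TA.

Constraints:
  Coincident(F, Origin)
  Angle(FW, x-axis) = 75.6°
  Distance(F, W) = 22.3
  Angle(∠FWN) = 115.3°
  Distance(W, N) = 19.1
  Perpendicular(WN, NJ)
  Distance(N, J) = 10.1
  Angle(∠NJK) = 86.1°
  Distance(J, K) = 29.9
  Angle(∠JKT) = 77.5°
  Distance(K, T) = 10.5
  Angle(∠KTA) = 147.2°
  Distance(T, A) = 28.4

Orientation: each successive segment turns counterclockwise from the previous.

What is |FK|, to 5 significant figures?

12.154

F is at the origin; FW runs at 75.6° with length 22.3, so W = (5.5458, 21.599). ∠FWN = 115.3° gives WN at 140.30° from the x-axis; with |WN| = 19.1, N = (-9.1497, 33.800). WN is perpendicular to NJ, so NJ runs at -129.70°; with |NJ| = 10.1, J = (-15.601, 26.029). ∠NJK = 86.1° gives JK at -35.800° from the x-axis; with |JK| = 29.9, K = (8.6495, 8.5387). Then |FK| = |K − F| = 12.154.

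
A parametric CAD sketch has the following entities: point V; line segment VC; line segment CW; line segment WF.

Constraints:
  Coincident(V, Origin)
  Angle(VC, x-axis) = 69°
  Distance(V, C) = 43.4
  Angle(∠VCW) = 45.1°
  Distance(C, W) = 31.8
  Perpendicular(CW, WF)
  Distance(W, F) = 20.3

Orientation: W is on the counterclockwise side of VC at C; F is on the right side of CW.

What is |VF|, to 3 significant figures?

51.1

V is at the origin; VC runs at 69.0° with length 43.4, so C = 43.4·(cos 69.0°, sin 69.0°) = (15.6, 40.5). ∠VCW = 45.1°, so CW runs at 69.0° + (180° − 45.1°) = 204° from the x-axis; with |CW| = 31.8, W = C + 31.8·(cos 204°, sin 204°) = (-13.5, 27.6). CW ⟂ WF; with |WF| = 20.3 on the right of CW, F = W + 20.3·(-0.405, 0.914) = (-21.7, 46.2). Then |VF| = |F − V| = 51.1.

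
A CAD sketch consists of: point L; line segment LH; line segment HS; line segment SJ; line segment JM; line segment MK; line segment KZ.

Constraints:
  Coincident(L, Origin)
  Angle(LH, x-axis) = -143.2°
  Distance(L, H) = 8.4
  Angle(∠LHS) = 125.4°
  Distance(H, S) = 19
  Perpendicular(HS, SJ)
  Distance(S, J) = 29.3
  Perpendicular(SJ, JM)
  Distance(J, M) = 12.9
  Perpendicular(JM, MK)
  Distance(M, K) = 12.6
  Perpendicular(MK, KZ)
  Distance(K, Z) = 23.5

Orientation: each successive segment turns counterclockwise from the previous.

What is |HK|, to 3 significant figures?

17.8

L is at the origin; LH runs at -143.2° with length 8.4, so H = (-6.73, -5.03). ∠LHS = 125.4° gives HS at -88.6° from the x-axis; with |HS| = 19.0, S = (-6.26, -24.0). The perpendicularity gives SJ at right angles to HS, so SJ runs at 1.40°; with |SJ| = 29.3, J = (23.0, -23.3). The perpendicularity gives JM at right angles to SJ, so JM runs at 91.4°; with |JM| = 12.9, M = (22.7, -10.4). JM is perpendicular to MK, so MK runs at -179°; with |MK| = 12.6, K = (10.1, -10.7). Then |HK| = |K − H| = 17.8.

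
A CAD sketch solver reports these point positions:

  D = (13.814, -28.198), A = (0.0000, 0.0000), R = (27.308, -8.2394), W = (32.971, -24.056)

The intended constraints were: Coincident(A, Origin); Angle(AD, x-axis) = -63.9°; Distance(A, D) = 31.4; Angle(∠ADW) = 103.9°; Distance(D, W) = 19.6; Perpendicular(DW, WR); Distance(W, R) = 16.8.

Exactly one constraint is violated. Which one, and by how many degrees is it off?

Perpendicular(DW, WR) — off by 7.50°.

A = (0.00, 0.00) ✓; AD at -63.90° ✓; |AD| = 31.40 ✓; ∠ADW = 103.9° ✓; |DW| = 19.60 ✓; ∠(DW, WR) = 97.50° ✗; |WR| = 16.80 ✓.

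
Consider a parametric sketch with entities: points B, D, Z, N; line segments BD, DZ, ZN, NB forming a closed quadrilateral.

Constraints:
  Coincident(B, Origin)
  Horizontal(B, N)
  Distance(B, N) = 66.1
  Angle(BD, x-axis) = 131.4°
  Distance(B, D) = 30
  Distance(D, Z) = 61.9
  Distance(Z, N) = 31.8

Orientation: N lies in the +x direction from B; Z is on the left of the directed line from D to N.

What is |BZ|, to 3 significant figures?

46.9

Checks: |DZ| = 61.90 ✓; |ZN| = 31.80 ✓.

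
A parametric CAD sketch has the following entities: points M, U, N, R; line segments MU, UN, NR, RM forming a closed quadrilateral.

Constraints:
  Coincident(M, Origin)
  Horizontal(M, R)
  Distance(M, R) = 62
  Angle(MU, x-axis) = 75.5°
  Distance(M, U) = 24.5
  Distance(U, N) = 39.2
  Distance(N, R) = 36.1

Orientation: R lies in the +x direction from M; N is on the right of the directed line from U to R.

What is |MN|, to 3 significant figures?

28.7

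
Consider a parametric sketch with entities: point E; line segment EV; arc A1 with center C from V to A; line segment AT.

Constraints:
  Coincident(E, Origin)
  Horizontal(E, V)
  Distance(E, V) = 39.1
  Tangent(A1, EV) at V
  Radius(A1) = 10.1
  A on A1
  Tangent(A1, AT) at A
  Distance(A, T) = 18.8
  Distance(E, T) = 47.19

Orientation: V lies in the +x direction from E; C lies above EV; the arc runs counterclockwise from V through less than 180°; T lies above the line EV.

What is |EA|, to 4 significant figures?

49.81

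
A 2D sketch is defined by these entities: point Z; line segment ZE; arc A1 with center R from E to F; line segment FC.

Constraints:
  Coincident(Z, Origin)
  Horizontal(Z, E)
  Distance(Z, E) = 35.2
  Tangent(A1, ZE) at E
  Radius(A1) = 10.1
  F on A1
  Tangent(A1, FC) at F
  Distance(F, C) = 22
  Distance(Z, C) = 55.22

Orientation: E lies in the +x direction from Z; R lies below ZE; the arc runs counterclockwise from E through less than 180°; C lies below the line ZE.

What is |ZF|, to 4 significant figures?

33.44

Checks: Z = (0.00, 0.00) ✓; |RF| = 10.10 ✓; ∠(RF, FC) = 90.00° ✓; |FC| = 22.00 ✓; |ZC| = 55.22 ✓.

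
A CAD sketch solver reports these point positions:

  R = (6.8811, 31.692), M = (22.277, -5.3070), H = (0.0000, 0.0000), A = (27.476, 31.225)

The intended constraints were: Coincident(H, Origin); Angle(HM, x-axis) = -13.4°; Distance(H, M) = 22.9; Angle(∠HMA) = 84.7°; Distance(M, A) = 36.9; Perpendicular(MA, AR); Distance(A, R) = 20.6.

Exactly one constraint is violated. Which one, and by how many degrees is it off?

Perpendicular(MA, AR) — off by 6.80°.

H = (0.00, 0.00) ✓; HM at -13.40° ✓; |HM| = 22.90 ✓; ∠HMA = 84.70° ✓; |MA| = 36.90 ✓; ∠(MA, AR) = 96.80° ✗; |AR| = 20.60 ✓.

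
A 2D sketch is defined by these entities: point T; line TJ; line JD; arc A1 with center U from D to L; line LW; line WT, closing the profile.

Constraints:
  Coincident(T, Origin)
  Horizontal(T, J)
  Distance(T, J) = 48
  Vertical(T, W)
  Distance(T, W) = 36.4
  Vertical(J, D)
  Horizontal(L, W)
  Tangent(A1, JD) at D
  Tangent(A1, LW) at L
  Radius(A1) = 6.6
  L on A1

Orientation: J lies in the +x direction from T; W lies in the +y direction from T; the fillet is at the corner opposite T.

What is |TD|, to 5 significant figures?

56.498

The virtual corner opposite T is at (48.000, 36.400). Since A1 is tangent to JD there, UD ⟂ JD and A1 meets LW tangentially, so UL is at right angles to LW, with radius 6.6, so the center U sits 6.6 in from both sides at U = (41.400, 29.800). That places the tangent points at D = (48.000, 29.800) on JD and L = (41.400, 36.400) on LW. Then |TD| = |D − T| = 56.498.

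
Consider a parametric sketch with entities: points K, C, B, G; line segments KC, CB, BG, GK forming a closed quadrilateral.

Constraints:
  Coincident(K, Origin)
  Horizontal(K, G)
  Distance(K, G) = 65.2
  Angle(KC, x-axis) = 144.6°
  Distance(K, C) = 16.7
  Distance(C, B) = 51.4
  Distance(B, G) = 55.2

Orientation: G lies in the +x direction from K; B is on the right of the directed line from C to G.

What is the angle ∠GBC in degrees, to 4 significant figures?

96.23°

Checks: |CB| = 51.40 ✓; |BG| = 55.20 ✓.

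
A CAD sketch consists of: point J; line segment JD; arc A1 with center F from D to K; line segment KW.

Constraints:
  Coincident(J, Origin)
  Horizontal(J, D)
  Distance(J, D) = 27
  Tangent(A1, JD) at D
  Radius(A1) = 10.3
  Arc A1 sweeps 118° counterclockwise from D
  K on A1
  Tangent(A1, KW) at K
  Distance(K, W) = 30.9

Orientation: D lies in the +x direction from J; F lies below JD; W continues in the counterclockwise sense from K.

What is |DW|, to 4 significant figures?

42.76

J is at the origin; J and D share the same y with |JD| = 27.0 and D on the +x side, so D = (27.00, 0.000). Since A1 is tangent to JD there, FD ⟂ JD, so F = D + (0, -10.3) = (27.00, -10.30). On A1, D sits at bearing 90° from F; a 118° counterclockwise sweep puts K at bearing 208°, so K = F + 10.3·(cos 208°, sin 208°) = (17.91, -15.14). A1 meets KW tangentially, so FK is at right angles to KW, so KW runs along (−sin 208°, cos 208°); with |KW| = 30.9, W = (32.41, -42.42). Then |DW| = |W − D| = 42.76.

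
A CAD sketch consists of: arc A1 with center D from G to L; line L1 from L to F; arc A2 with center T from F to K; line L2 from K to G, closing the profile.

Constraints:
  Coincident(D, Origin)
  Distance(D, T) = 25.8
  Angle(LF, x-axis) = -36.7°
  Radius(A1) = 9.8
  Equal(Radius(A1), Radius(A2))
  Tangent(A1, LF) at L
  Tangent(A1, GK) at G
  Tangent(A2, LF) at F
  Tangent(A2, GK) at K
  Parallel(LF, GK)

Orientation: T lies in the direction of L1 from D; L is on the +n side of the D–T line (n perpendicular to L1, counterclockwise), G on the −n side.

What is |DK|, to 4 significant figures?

27.60

Tangency of A1 to both parallel lines with radius 9.8 puts L and G at D ± 9.8·n: L = (5.857, 7.857), G = (-5.857, -7.857). Equal radii place F and K the same way about T: F = T + 9.8·n = (26.54, -7.561), K = T − 9.8·n = (14.83, -23.28). Then |DK| = |K − D| = 27.60.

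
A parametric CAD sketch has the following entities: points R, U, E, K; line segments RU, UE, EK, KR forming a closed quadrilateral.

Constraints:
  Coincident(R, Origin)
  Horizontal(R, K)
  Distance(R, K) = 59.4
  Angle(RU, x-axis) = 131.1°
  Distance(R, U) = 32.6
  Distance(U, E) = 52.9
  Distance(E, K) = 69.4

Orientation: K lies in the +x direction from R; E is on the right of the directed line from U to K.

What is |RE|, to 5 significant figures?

26.226

R is at the origin; R and K share the same y with |RK| = 59.4 and K in +x, so K = (59.4, 0). RU runs at 131.1° with |RU| = 32.6, so U = (-21.430, 24.566). E is determined by |UE| = 52.9 and |EK| = 69.4 together: it lies at the intersection of circle(U, 52.9) and circle(K, 69.4). With |UK| = 84.481, the foot of the radical line on UK is 30.297 from U and the perpendicular offset is √(52.9² − 30.297²) = 43.365. Taking the right-of-UK solution: E = (-5.0522, -25.735).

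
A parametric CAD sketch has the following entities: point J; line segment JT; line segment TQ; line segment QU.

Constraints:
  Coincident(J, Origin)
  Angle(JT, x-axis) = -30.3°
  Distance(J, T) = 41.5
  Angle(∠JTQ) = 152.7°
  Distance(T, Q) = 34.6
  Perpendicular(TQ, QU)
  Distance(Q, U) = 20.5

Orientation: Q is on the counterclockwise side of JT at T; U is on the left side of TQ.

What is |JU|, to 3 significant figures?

71.5

J is at the origin; JT runs at -30.3° with length 41.5, so T = 41.5·(cos -30.3°, sin -30.3°) = (35.8, -20.9). ∠JTQ = 152.7°, so TQ runs at -30.3° + (180° − 152.7°) = -3.00° from the x-axis; with |TQ| = 34.6, Q = T + 34.6·(cos -3.00°, sin -3.00°) = (70.4, -22.7). TQ ⟂ QU; with |QU| = 20.5 on the left of TQ, U = Q + 20.5·(0.0523, 0.999) = (71.5, -2.28). Then |JU| = |U − J| = 71.5.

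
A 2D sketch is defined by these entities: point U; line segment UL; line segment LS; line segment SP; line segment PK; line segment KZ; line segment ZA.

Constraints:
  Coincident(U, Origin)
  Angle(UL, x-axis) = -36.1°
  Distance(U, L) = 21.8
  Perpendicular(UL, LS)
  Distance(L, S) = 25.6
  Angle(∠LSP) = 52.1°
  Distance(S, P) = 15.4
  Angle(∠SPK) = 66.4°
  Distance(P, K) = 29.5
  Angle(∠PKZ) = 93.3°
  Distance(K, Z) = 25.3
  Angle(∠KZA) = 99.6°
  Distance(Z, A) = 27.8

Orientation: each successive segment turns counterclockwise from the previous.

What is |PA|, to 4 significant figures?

31.70

U is at the origin; UL runs at -36.1° with length 21.8, so L = (17.61, -12.84). UL ⟂ LS, so LS runs at 53.90°; with |LS| = 25.6, S = (32.70, 7.840). ∠LSP = 52.1° gives SP at -178.2° from the x-axis; with |SP| = 15.4, P = (17.31, 7.356). ∠SPK = 66.4° gives PK at -64.60° from the x-axis; with |PK| = 29.5, K = (29.96, -19.29). ∠PKZ = 93.3° gives KZ at 22.10° from the x-axis; with |KZ| = 25.3, Z = (53.40, -9.774). ∠KZA = 99.6° gives ZA at 102.5° from the x-axis; with |ZA| = 27.8, A = (47.38, 17.37). Then |PA| = |A − P| = 31.70.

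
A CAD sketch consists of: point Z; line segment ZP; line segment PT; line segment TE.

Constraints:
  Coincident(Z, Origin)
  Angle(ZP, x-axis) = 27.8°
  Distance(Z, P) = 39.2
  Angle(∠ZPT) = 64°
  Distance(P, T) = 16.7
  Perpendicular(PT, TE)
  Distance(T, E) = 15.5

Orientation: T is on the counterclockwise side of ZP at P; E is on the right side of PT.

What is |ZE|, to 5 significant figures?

50.735

Z is at the origin; ZP runs at 27.8° with length 39.2, so P = 39.2·(cos 27.8°, sin 27.8°) = (34.676, 18.282). ∠ZPT = 64.0°, so PT runs at 27.8° + (180° − 64.0°) = 143.80° from the x-axis; with |PT| = 16.7, T = P + 16.7·(cos 143.80°, sin 143.80°) = (21.199, 28.145). The perpendicularity gives TE at right angles to PT; with |TE| = 15.5 on the right of PT, E = T + 15.5·(0.59061, 0.80696) = (30.354, 40.653). Then |ZE| = |E − Z| = 50.735.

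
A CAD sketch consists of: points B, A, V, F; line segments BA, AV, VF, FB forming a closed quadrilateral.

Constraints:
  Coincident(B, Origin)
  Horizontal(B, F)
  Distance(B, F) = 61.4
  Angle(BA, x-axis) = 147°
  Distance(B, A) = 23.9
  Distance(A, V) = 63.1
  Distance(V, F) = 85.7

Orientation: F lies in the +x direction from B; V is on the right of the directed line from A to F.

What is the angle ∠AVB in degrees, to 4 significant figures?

20.44°

Checks: |AV| = 63.10 ✓; |VF| = 85.70 ✓.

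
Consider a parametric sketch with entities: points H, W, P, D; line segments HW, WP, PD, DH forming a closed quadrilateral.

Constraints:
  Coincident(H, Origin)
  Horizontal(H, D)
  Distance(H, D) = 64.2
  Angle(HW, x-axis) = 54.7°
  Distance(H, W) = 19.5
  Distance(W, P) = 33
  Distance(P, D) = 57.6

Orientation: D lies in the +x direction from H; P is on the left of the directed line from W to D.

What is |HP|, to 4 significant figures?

52.44

H is at the origin; HD is horizontal with |HD| = 64.2 and D in +x, so D = (64.2, 0). HW runs at 54.7° with |HW| = 19.5, so W = (11.27, 15.91). P is determined by |WP| = 33.0 and |PD| = 57.6 together: it lies at the intersection of circle(W, 33.0) and circle(D, 57.6). With |WD| = 55.27, the foot of the radical line on WD is 7.475 from W and the perpendicular offset is √(33.0² − 7.475²) = 32.14. Taking the left-of-WD solution: P = (27.68, 44.54).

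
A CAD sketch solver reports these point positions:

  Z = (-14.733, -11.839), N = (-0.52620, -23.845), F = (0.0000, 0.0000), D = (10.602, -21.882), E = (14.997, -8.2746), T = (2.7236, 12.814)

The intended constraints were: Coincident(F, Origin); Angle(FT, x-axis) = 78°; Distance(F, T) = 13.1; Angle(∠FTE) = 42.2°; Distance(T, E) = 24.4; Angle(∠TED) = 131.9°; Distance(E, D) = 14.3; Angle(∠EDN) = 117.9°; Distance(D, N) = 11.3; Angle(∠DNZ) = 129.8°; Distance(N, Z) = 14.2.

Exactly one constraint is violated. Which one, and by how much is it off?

Distance(N, Z) = 14.2 — off by 4.40.

F = (0.00, 0.00) ✓; FT at 78.00° ✓; |FT| = 13.10 ✓; ∠FTE = 42.20° ✓; |TE| = 24.40 ✓; ∠TED = 131.9° ✓; |ED| = 14.30 ✓; ∠EDN = 117.9° ✓; |DN| = 11.30 ✓; ∠DNZ = 129.8° ✓; |NZ| = 18.60 ✗.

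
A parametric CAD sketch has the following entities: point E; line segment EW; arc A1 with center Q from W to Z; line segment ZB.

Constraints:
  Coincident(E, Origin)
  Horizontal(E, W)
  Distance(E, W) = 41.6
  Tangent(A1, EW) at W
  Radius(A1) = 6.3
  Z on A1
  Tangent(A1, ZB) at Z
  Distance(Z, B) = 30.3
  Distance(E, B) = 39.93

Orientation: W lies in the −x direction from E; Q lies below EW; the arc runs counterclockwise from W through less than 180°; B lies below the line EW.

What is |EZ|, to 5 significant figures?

47.225

E is at the origin; EW is horizontal with |EW| = 41.6 and W on the −x side, so W = (-41.600, 0.0000). Since A1 is tangent to EW there, QW ⟂ EW, so Q = W + (0, -6.3) = (-41.600, -6.3000). Since QZ ⟂ ZB (tangency), |QB| = √(6.3² + 30.3²) = 30.948 regardless of where Z sits on A1. So B lies on both circle(E, 39.93) and circle(Q, 30.948); the below-EW intersection is B = (-24.108, -31.831). Z is the foot of the tangent from B: Z = (-45.964, -10.844).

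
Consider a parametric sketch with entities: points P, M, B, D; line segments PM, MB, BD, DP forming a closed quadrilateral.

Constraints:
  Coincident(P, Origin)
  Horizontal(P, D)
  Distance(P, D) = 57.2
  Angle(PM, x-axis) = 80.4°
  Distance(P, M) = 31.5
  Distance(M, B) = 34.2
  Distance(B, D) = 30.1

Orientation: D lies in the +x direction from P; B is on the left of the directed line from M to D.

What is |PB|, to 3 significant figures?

45.3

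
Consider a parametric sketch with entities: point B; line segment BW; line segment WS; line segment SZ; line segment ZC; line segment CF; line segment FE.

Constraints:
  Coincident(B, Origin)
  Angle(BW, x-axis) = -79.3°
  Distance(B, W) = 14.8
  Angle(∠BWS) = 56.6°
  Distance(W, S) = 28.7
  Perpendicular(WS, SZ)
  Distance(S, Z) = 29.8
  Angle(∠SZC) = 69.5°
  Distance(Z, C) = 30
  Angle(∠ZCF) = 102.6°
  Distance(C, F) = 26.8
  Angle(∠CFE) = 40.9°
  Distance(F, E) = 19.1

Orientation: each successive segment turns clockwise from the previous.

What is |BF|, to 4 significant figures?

19.98

B is at the origin; BW runs at -79.3° with length 14.8, so W = (2.748, -14.54). ∠BWS = 56.6° gives WS at 157.3° from the x-axis; with |WS| = 28.7, S = (-23.73, -3.467). WS ⟂ SZ, so SZ runs at 67.30°; with |SZ| = 29.8, Z = (-12.23, 24.02). ∠SZC = 69.5° gives ZC at -43.20° from the x-axis; with |ZC| = 30.0, C = (9.640, 3.488). ∠ZCF = 102.6° gives CF at -120.6° from the x-axis; with |CF| = 26.8, F = (-4.002, -19.58). Then |BF| = |F − B| = 19.98.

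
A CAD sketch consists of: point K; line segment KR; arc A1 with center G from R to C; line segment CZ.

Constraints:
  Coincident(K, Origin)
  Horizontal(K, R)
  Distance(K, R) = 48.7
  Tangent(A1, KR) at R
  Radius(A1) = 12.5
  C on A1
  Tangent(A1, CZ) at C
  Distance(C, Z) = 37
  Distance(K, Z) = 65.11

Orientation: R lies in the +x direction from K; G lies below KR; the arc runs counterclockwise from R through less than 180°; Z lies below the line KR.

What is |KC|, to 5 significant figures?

38.907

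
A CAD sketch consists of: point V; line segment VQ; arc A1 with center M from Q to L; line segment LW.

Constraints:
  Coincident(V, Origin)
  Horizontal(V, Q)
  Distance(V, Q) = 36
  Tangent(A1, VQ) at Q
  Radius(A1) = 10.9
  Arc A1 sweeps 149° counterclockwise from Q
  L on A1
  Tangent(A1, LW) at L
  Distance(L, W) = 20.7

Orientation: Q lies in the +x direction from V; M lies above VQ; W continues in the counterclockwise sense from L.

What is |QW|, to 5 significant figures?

33.199

V is at the origin; VQ is horizontal with |VQ| = 36.0 and Q on the +x side, so Q = (36.000, 0.0000). Since A1 is tangent to VQ there, MQ ⟂ VQ, so M = Q + (0, 10.9) = (36.000, 10.900). On A1, Q sits at bearing -90° from M; a 149° counterclockwise sweep puts L at bearing 59°, so L = M + 10.9·(cos 59°, sin 59°) = (41.614, 20.243). The tangent condition forces ML to be normal to LW, so LW runs along (−sin 59°, cos 59°); with |LW| = 20.7, W = (23.871, 30.904). Then |QW| = |W − Q| = 33.199.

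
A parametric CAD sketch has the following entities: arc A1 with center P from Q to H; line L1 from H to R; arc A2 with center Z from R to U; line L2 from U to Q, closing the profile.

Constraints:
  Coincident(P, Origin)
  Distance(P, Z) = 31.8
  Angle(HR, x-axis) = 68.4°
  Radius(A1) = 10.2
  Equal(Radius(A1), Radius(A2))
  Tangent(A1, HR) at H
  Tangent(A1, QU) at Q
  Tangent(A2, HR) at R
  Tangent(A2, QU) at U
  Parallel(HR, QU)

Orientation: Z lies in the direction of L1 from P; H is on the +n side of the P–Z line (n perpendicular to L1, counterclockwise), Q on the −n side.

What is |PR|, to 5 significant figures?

33.396

The slot axis is L1's direction at 68.4°, so u = (cos 68.4°, sin 68.4°) = (0.36812, 0.92978) and n = (−sin 68.4°, cos 68.4°) = (-0.92978, 0.36812). P is at the origin and Z lies 31.8 along u from P, so Z = 31.8·u = (11.706, 29.567). Tangency of A1 to both parallel lines with radius 10.2 puts H and Q at P ± 10.2·n: H = (-9.4837, 3.7549), Q = (9.4837, -3.7549). Equal radii place R and U the same way about Z: R = Z + 10.2·n = (2.2226, 33.322), U = Z − 10.2·n = (21.190, 25.812). Then |PR| = |R − P| = 33.396.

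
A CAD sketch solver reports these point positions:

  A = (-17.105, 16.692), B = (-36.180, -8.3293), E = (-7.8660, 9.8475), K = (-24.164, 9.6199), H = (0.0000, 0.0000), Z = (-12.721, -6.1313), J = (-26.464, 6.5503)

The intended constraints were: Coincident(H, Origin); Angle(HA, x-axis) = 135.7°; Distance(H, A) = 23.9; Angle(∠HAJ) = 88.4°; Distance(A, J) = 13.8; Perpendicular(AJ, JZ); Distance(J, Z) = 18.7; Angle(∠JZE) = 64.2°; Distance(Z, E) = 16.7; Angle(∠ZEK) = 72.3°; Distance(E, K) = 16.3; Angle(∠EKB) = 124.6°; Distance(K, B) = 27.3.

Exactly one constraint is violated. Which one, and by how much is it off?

Distance(K, B) = 27.3 — off by 5.70.

H = (0.00, 0.00) ✓; HA at 135.7° ✓; |HA| = 23.90 ✓; ∠HAJ = 88.40° ✓; |AJ| = 13.80 ✓; ∠(AJ, JZ) = 90.00° ✓; |JZ| = 18.70 ✓; ∠JZE = 64.20° ✓; |ZE| = 16.70 ✓; ∠ZEK = 72.30° ✓; |EK| = 16.30 ✓; ∠EKB = 124.6° ✓; |KB| = 21.60 ✗.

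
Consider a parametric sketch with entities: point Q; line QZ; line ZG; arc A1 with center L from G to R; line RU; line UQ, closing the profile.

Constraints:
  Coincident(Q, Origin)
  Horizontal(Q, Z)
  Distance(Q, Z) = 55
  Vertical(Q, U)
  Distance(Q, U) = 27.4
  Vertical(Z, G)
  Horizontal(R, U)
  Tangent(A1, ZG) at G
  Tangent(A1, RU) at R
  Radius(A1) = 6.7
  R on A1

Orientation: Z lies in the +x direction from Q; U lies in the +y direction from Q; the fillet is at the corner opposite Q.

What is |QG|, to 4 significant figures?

58.77

Q is at the origin; QZ is horizontal with |QZ| = 55.0 and Z on the +x side, so Z = (55.00, 0.000). QU is vertical with |QU| = 27.4 and U on the +y side, so U = (0.000, 27.40). The virtual corner opposite Q is at (55.00, 27.40). Since A1 is tangent to ZG there, LG ⟂ ZG and the tangent condition forces LR to be normal to RU, with radius 6.7, so the center L sits 6.7 in from both sides at L = (48.30, 20.70). That places the tangent points at G = (55.00, 20.70) on ZG and R = (48.30, 27.40) on RU. Then |QG| = |G − Q| = 58.77.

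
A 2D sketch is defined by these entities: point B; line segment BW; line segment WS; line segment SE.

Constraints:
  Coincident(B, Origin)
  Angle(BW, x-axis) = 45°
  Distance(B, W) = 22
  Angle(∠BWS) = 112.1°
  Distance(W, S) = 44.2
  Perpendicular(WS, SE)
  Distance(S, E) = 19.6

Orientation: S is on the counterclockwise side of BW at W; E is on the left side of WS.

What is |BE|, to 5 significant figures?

52.483

∠BWS = 112.1°, so WS runs at 45.0° + (180° − 112.1°) = 112.90° from the x-axis; with |WS| = 44.2, S = W + 44.2·(cos 112.90°, sin 112.90°) = (-1.6429, 56.273). The perpendicularity gives SE at right angles to WS; with |SE| = 19.6 on the left of WS, E = S + 19.6·(-0.92119, -0.38912) = (-19.698, 48.646). Then |BE| = |E − B| = 52.483.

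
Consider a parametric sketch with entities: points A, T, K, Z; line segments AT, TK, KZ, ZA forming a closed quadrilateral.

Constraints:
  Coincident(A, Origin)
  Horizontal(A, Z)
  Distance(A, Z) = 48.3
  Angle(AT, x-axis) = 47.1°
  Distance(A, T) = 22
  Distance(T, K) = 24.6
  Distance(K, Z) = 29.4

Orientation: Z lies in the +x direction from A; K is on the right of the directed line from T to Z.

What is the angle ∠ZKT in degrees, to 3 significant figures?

86.1°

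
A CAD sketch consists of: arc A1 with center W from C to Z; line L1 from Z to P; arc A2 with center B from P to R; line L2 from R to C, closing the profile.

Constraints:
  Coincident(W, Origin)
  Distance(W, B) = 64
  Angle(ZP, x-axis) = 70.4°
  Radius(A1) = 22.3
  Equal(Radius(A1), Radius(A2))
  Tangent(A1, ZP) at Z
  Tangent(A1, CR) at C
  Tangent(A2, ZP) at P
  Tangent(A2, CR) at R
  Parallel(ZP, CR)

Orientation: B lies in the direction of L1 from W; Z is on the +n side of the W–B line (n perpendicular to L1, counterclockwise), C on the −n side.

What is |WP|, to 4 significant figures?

67.77

The slot axis is L1's direction at 70.4°, so u = (cos 70.4°, sin 70.4°) = (0.3355, 0.9421) and n = (−sin 70.4°, cos 70.4°) = (-0.9421, 0.3355). W is at the origin and B lies 64.0 along u from W, so B = 64.0·u = (21.47, 60.29). Tangency of A1 to both parallel lines with radius 22.3 puts Z and C at W ± 22.3·n: Z = (-21.01, 7.481), C = (21.01, -7.481). Equal radii place P and R the same way about B: P = B + 22.3·n = (0.4610, 67.77), R = B − 22.3·n = (42.48, 52.81). Then |WP| = |P − W| = 67.77.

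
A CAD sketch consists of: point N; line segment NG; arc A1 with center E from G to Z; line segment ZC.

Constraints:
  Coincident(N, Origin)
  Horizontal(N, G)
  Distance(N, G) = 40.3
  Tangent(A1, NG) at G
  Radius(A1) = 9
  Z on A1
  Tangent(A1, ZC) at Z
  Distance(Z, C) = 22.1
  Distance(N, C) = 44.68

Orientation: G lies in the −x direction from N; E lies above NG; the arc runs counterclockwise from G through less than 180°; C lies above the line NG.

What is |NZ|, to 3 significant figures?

32.6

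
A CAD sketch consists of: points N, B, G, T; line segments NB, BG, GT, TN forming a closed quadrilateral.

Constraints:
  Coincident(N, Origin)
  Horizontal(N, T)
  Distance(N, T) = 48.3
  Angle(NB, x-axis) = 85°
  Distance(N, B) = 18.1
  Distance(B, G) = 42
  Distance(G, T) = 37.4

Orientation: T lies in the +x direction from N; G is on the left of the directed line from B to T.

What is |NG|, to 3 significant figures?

53.6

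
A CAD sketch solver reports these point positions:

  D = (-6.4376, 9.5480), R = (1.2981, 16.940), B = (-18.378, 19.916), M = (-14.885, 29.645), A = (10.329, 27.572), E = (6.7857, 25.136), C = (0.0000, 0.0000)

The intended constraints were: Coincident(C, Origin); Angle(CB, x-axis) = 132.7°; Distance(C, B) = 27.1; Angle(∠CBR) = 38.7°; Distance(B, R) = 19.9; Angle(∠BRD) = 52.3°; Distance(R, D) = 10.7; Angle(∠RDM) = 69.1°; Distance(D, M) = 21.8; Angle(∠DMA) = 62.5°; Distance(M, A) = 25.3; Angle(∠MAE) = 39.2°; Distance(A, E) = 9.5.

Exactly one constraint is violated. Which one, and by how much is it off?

Distance(A, E) = 9.5 — off by 5.20.

C = (0.00, 0.00) ✓; CB at 132.7° ✓; |CB| = 27.10 ✓; ∠CBR = 38.70° ✓; |BR| = 19.90 ✓; ∠BRD = 52.30° ✓; |RD| = 10.70 ✓; ∠RDM = 69.10° ✓; |DM| = 21.80 ✓; ∠DMA = 62.50° ✓; |MA| = 25.30 ✓; ∠MAE = 39.21° ✓; |AE| = 4.300 ✗.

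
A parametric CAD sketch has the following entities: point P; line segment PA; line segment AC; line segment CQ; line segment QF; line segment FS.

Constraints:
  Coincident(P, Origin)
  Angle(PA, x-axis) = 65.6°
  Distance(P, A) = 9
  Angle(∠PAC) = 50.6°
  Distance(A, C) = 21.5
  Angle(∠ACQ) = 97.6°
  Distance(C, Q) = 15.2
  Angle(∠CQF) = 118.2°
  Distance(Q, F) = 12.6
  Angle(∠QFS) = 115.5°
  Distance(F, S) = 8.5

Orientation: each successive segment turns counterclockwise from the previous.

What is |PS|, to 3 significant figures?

11.4

P is at the origin; PA runs at 65.6° with length 9.0, so A = (3.72, 8.20). ∠PAC = 50.6° gives AC at -165° from the x-axis; with |AC| = 21.5, C = (-17.0, 2.63). ∠ACQ = 97.6° gives CQ at -82.6° from the x-axis; with |CQ| = 15.2, Q = (-15.1, -12.4). ∠CQF = 118.2° gives QF at -20.8° from the x-axis; with |QF| = 12.6, F = (-3.31, -16.9). ∠QFS = 115.5° gives FS at 43.7° from the x-axis; with |FS| = 8.5, S = (2.83, -11.0). Then |PS| = |S − P| = 11.4.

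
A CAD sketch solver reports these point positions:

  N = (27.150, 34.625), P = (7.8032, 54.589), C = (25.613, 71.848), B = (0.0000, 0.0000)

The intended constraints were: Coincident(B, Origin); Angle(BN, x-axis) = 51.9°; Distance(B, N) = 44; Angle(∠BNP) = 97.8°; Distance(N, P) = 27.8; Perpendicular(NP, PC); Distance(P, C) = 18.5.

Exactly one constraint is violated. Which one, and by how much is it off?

Distance(P, C) = 18.5 — off by 6.30.

B = (0.00, 0.00) ✓; BN at 51.90° ✓; |BN| = 44.00 ✓; ∠BNP = 97.80° ✓; |NP| = 27.80 ✓; ∠(NP, PC) = 90.00° ✓; |PC| = 24.80 ✗.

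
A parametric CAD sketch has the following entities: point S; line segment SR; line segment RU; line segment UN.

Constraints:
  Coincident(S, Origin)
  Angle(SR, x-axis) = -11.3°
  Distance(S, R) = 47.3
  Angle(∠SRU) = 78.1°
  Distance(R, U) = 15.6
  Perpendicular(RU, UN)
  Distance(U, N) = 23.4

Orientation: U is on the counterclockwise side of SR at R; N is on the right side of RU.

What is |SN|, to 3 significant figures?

69.9

S is at the origin; SR runs at -11.3° with length 47.3, so R = 47.3·(cos -11.3°, sin -11.3°) = (46.4, -9.27). ∠SRU = 78.1°, so RU runs at -11.3° + (180° − 78.1°) = 90.6° from the x-axis; with |RU| = 15.6, U = R + 15.6·(cos 90.6°, sin 90.6°) = (46.2, 6.33). RU is perpendicular to UN; with |UN| = 23.4 on the right of RU, N = U + 23.4·(1.00, 0.0105) = (69.6, 6.58). Then |SN| = |N − S| = 69.9.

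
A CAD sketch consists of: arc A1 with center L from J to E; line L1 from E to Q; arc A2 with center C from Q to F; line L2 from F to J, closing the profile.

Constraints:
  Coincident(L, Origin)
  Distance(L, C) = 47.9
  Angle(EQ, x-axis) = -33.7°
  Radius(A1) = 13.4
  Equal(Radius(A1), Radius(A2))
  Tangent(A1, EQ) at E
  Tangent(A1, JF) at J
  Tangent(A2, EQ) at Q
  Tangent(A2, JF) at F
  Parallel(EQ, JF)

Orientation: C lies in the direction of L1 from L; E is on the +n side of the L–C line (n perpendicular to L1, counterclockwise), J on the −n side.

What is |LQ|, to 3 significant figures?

49.7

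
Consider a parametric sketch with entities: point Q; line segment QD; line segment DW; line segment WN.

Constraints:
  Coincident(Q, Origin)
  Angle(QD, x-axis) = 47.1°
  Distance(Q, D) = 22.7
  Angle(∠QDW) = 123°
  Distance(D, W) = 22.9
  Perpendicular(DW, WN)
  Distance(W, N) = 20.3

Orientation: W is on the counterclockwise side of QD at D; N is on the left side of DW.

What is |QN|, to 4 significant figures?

35.29

∠QDW = 123.0°, so DW runs at 47.1° + (180° − 123.0°) = 104.1° from the x-axis; with |DW| = 22.9, W = D + 22.9·(cos 104.1°, sin 104.1°) = (9.874, 38.84). The perpendicularity gives WN at right angles to DW; with |WN| = 20.3 on the left of DW, N = W + 20.3·(-0.9699, -0.2436) = (-9.815, 33.89). Then |QN| = |N − Q| = 35.29.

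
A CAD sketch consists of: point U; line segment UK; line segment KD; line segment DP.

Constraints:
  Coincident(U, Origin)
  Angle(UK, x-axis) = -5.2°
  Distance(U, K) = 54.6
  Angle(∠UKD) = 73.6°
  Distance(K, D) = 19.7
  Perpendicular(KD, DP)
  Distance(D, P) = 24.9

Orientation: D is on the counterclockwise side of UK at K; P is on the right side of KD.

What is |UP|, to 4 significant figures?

77.40

∠UKD = 73.6°, so KD runs at -5.2° + (180° − 73.6°) = 101.2° from the x-axis; with |KD| = 19.7, D = K + 19.7·(cos 101.2°, sin 101.2°) = (50.55, 14.38). KD ⟂ DP; with |DP| = 24.9 on the right of KD, P = D + 24.9·(0.9810, 0.1942) = (74.97, 19.21). Then |UP| = |P − U| = 77.40.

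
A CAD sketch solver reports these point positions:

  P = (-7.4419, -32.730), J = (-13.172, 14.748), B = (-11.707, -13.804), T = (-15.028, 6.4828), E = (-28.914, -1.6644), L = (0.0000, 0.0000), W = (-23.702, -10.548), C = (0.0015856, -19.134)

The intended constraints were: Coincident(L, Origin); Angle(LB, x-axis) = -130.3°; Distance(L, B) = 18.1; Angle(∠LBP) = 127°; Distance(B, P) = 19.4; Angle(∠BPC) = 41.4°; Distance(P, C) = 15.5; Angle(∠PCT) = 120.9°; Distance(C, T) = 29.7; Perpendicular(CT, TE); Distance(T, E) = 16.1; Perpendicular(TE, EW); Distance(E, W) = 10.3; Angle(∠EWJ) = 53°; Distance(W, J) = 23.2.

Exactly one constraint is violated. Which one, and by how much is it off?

Distance(W, J) = 23.2 — off by 4.20.

L = (0.00, 0.00) ✓; LB at -130.3° ✓; |LB| = 18.10 ✓; ∠LBP = 127.0° ✓; |BP| = 19.40 ✓; ∠BPC = 41.40° ✓; |PC| = 15.50 ✓; ∠PCT = 120.9° ✓; |CT| = 29.70 ✓; ∠(CT, TE) = 90.00° ✓; |TE| = 16.10 ✓; ∠(TE, EW) = 90.00° ✓; |EW| = 10.30 ✓; ∠EWJ = 53.00° ✓; |WJ| = 27.40 ✗.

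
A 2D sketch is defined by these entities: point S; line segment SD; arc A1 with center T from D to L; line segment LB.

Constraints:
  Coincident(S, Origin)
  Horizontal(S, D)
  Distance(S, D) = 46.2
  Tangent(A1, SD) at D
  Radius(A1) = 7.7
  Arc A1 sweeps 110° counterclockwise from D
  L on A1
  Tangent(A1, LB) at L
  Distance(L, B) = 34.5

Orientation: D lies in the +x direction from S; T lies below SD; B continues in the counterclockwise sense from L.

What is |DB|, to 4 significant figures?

43.00

S is at the origin; SD is horizontal with |SD| = 46.2 and D on the +x side, so D = (46.20, 0.000). A1 meets SD tangentially, so TD is at right angles to SD, so T = D + (0, -7.7) = (46.20, -7.700). On A1, D sits at bearing 90° from T; a 110° counterclockwise sweep puts L at bearing 200°, so L = T + 7.7·(cos 200°, sin 200°) = (38.96, -10.33). Since A1 is tangent to LB there, TL ⟂ LB, so LB runs along (−sin 200°, cos 200°); with |LB| = 34.5, B = (50.76, -42.75). Then |DB| = |B − D| = 43.00.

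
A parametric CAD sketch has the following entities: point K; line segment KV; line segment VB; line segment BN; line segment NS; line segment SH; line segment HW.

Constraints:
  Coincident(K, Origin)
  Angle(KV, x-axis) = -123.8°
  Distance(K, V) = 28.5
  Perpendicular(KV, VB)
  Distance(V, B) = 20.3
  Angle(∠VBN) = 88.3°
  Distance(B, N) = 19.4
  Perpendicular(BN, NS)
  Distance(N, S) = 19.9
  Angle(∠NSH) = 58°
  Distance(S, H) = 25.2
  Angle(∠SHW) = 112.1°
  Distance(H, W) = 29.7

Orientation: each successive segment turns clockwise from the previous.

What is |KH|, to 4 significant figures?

33.63

K is at the origin; KV runs at -123.8° with length 28.5, so V = (-15.85, -23.68). KV is perpendicular to VB, so VB runs at 146.2°; with |VB| = 20.3, B = (-32.72, -12.39). ∠VBN = 88.3° gives BN at 54.50° from the x-axis; with |BN| = 19.4, N = (-21.46, 3.404). BN ⟂ NS, so NS runs at -35.50°; with |NS| = 19.9, S = (-5.257, -8.152). ∠NSH = 58.0° gives SH at -157.5° from the x-axis; with |SH| = 25.2, H = (-28.54, -17.80). Then |KH| = |H − K| = 33.63.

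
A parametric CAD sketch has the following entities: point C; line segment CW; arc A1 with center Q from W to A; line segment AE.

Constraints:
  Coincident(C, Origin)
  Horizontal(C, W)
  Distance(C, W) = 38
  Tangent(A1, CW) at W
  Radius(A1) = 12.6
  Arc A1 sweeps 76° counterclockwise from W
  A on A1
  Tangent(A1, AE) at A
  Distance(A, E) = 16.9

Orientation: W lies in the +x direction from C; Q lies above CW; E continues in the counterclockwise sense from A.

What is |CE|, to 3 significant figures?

60.2

C is at the origin; C and W share the same y with |CW| = 38.0 and W on the +x side, so W = (38.0, 0.00). The tangent condition forces QW to be normal to CW, so Q = W + (0, 12.6) = (38.0, 12.6). On A1, W sits at bearing -90° from Q; a 76° counterclockwise sweep puts A at bearing -14°, so A = Q + 12.6·(cos -14°, sin -14°) = (50.2, 9.55). Tangency of A1 to AE means the radius QA is perpendicular to AE, so AE runs along (−sin -14°, cos -14°); with |AE| = 16.9, E = (54.3, 25.9). Then |CE| = |E − C| = 60.2.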